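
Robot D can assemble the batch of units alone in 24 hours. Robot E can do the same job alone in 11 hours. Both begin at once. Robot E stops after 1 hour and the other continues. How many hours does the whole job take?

In the first 1 hour the combined rate is 35/264, so 35/264 of the job is done, leaving 229/264.
After Robot E leaves the rate is 1/24 per hour; the remaining 229/264 takes 229/11 hours.
Total = 1 + 229/11 = 240/11 hours.

240/11 hours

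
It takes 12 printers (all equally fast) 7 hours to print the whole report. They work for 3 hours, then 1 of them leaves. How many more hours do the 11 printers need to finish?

48/11 hours

One printer does 1/84 of the job per hour.
After 3 hours with 12 printers, 3/7 is done (4/7 left).
With 11 printers the rate is 11/84, so the rest takes 4/7 ÷ 11/84 = 48/11 hours.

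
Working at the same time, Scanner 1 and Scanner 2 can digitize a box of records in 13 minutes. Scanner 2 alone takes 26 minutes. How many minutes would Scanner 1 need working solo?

26 minutes

Combined rate is 1/13 per minute.
Known contribution: 1/26 per minute.
So Scanner 1's rate is 1/13 − 1/26 = 1/26, meaning 26 minutes alone.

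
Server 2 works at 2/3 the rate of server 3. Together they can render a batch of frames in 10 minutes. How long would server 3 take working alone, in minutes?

50/3 minutes

Let server 3's rate be r; then server 2's rate is (2/3)r, so together (2/3 + 1)r = (5/3)r = 1/10.
Thus r = 3/50 per minute.
Server 3 alone: 50/3 minutes; server 2 alone: 25 minutes.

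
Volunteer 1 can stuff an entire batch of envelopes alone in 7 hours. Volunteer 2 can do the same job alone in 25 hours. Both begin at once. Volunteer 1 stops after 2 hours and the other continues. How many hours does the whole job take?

125/7 hours

In the first 2 hours the combined rate is 32/175, so 64/175 of the job is done, leaving 111/175.
After volunteer 1 leaves the rate is 1/25 per hour; the remaining 111/175 takes 111/7 hours.
Total = 2 + 111/7 = 125/7 hours.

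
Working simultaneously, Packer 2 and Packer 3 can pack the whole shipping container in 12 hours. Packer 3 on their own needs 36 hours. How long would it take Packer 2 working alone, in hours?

18 hours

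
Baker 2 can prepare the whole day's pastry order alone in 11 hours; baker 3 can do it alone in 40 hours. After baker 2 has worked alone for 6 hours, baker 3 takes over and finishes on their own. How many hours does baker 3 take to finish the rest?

In 6 hours baker 2 does 6/11 of the job, leaving 5/11.
Baker 3 works at 1/40 per hour, so finishing takes 5/11 ÷ 1/40 = 200/11 hours.

200/11 hours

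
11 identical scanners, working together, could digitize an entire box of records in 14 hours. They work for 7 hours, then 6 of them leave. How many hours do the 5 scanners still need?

77/5 hours

One scanner does 1/154 of the job per hour.
After 7 hours with 11 scanners, 1/2 is done (1/2 left).
With 5 scanners the rate is 5/154, so the rest takes 1/2 ÷ 5/154 = 77/5 hours.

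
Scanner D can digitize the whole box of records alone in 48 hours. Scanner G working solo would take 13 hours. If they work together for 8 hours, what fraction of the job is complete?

61/78

Combined rate: 1/48 + 1/13 = (13 + 48)/624 = 61/624 per hour.
In 8 hours they complete 8·61/624 = 61/78 of the job.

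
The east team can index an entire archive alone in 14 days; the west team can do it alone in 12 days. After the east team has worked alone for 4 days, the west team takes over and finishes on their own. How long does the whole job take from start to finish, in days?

88/7 days

In 4 days the east team does 4/14 = 2/7 of the job, leaving 5/7.
The west team works at 1/12 per day, so finishing takes 5/7 ÷ 1/12 = 60/7 days.
Total time = 4 + 60/7 = 88/7 days.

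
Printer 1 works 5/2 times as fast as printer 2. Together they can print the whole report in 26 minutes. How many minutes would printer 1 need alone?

Let printer 2's rate be r; then printer 1's rate is (5/2)r, so together (5/2 + 1)r = (7/2)r = 1/26.
Thus r = 1/91 per minute.
Printer 2 alone: 91 minutes; printer 1 alone: 182/5 minutes.

182/5 minutes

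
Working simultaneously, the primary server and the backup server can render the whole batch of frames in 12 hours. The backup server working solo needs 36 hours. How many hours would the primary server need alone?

18 hours

Combined rate is 1/12 per hour.
Known contribution: 1/36 per hour.
So the primary server's rate is 1/12 − 1/36 = 1/18, meaning 18 hours alone.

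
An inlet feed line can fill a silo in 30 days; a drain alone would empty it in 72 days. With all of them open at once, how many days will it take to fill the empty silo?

360/7 days

Net rate = 1/30 − 1/72 = (12 − 5)/360 = 7/360 per day.
Filling time = 1 ÷ (7/360) = 360/7 days.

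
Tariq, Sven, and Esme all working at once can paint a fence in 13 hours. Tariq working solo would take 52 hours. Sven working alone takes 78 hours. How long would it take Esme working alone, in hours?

Combined rate is 1/13 per hour.
Known contribution: 1/52 + 1/78 = (3 + 2)/156 = 5/156 per hour.
So Esme's rate is 1/13 − 5/156 = 7/156, meaning 156/7 hours alone.

156/7 hours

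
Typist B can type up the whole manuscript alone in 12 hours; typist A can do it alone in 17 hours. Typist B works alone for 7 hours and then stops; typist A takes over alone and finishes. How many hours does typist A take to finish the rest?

85/12 hours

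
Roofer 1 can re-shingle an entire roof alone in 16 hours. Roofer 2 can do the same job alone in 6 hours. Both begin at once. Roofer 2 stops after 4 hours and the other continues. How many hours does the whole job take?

In the first 4 hours the combined rate is 11/48, so 11/12 of the job is done, leaving 1/12.
After roofer 2 leaves the rate is 1/16 per hour; the remaining 1/12 takes 4/3 hours.
Total = 4 + 4/3 = 16/3 hours.

16/3 hours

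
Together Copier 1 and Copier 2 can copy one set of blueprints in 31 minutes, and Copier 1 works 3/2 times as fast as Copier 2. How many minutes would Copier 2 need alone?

155/2 minutes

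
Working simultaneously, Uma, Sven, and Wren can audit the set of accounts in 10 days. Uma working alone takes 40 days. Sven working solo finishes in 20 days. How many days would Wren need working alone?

40 days

Combined rate is 1/10 per day.
Known contribution: 1/40 + 1/20 = (1 + 2)/40 = 3/40 per day.
So Wren's rate is 1/10 − 3/40 = 1/40, meaning 40 days alone.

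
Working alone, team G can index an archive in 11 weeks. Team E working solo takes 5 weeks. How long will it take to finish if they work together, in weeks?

55/16 weeks

Combined rate: 1/11 + 1/5 = (5 + 11)/55 = 16/55 per week.
Time = 1 ÷ (16/55) = 55/16 weeks.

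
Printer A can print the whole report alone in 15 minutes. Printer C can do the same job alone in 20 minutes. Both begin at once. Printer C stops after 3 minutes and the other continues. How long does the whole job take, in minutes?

51/4 minutes

In the first 3 minutes the combined rate is 7/60, so 7/20 of the job is done, leaving 13/20.
After printer C leaves the rate is 1/15 per minute; the remaining 13/20 takes 39/4 minutes.
Total = 3 + 39/4 = 51/4 minutes.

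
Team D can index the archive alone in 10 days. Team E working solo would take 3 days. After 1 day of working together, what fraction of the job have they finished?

13/30

Combined rate: 1/10 + 1/3 = (3 + 10)/30 = 13/30 per day.
In 1 day they complete 1·13/30 = 13/30 of the job.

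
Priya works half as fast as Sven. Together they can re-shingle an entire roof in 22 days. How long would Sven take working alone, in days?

33 days

Let Sven's rate be r; then Priya's rate is (1/2)r, so together (1/2 + 1)r = (3/2)r = 1/22.
Thus r = 1/33 per day.
Sven alone: 33 days; Priya alone: 66 days.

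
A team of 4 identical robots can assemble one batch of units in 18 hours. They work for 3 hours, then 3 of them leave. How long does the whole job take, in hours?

One robot does 1/72 of the job per hour.
After 3 hours with 4 robots, 1/6 is done (5/6 left).
With 1 robot the rate is 1/72, so the rest takes 5/6 ÷ 1/72 = 60 hours.
Total = 3 + 60 = 63 hours.

63 hours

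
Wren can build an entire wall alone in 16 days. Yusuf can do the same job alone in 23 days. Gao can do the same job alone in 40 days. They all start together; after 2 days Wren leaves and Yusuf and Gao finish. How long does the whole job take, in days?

115/9 days

In the first 2 days the combined rate is 241/1840, so 241/920 of the job is done, leaving 679/920.
After Wren leaves the rate is 63/920 per day; the remaining 679/920 takes 97/9 days.
Total = 2 + 97/9 = 115/9 days.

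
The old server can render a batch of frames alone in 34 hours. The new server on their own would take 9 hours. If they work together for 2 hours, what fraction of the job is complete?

Combined rate: 1/34 + 1/9 = (9 + 34)/306 = 43/306 per hour.
In 2 hours they complete 2·43/306 = 43/153 of the job.

43/153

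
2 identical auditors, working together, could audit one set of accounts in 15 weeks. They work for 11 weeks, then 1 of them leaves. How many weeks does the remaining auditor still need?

8 weeks

One auditor does 1/30 of the job per week.
After 11 weeks with 2 auditors, 11/15 is done (4/15 left).
With 1 auditor the rate is 1/30, so the rest takes 4/15 ÷ 1/30 = 8 weeks.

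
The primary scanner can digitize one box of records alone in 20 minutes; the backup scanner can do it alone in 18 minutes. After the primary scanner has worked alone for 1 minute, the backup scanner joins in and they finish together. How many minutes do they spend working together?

9 minutes

In 1 minute the primary scanner does 1/20 of the job, leaving 19/20.
The primary scanner and the backup scanner together work at 19/180 per minute, so finishing takes 19/20 ÷ 19/180 = 9 minutes.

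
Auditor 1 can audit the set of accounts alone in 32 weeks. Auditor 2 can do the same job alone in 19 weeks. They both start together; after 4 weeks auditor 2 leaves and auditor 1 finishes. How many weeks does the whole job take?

480/19 weeks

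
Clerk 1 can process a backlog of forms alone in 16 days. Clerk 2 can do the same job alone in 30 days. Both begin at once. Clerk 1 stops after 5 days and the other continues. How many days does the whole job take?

In the first 5 days the combined rate is 23/240, so 23/48 of the job is done, leaving 25/48.
After Clerk 1 leaves the rate is 1/30 per day; the remaining 25/48 takes 125/8 days.
Total = 5 + 125/8 = 165/8 days.

165/8 days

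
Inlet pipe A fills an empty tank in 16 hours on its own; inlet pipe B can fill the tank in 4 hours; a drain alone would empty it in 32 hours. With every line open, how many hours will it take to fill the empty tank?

32/9 hours

Net rate = 1/16 + 1/4 − 1/32 = (2 + 8 − 1)/32 = 9/32 per hour.
Filling time = 1 ÷ (9/32) = 32/9 hours.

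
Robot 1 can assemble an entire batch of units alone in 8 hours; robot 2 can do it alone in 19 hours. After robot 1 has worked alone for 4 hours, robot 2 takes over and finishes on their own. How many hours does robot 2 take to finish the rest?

In 4 hours robot 1 does 4/8 = 1/2 of the job, leaving 1/2.
Robot 2 works at 1/19 per hour, so finishing takes 1/2 ÷ 1/19 = 19/2 hours.

19/2 hours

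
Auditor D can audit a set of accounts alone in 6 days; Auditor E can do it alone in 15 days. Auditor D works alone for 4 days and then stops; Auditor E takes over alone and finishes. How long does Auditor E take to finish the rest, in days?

In 4 days Auditor D does 4/6 = 2/3 of the job, leaving 1/3.
Auditor E works at 1/15 per day, so finishing takes 1/3 ÷ 1/15 = 5 days.

5 days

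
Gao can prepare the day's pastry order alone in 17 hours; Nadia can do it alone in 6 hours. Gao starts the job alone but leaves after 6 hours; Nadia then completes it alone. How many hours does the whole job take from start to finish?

168/17 hours

In 6 hours Gao does 6/17 of the job, leaving 11/17.
Nadia works at 1/6 per hour, so finishing takes 11/17 ÷ 1/6 = 66/17 hours.
Total time = 6 + 66/17 = 168/17 hours.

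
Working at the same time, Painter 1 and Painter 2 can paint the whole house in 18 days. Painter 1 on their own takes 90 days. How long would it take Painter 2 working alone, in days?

Combined rate is 1/18 per day.
Known contribution: 1/90 per day.
So Painter 2's rate is 1/18 − 1/90 = 2/45, meaning 45/2 days alone.

45/2 days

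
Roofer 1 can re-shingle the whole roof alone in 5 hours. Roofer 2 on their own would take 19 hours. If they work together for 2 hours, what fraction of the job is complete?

48/95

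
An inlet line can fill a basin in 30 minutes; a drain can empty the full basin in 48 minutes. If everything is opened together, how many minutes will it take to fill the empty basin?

Net rate = 1/30 − 1/48 = (8 − 5)/240 = 3/240 = 1/80 per minute.
Filling time = 1 ÷ (1/80) = 80 minutes.

80 minutes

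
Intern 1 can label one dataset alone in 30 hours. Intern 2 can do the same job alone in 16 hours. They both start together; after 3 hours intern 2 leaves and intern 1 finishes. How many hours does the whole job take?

In the first 3 hours the combined rate is 23/240, so 23/80 of the job is done, leaving 57/80.
After intern 2 leaves the rate is 1/30 per hour; the remaining 57/80 takes 171/8 hours.
Total = 3 + 171/8 = 195/8 hours.

195/8 hours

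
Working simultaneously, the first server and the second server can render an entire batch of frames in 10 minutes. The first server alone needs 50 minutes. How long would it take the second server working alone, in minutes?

25/2 minutes

Combined rate is 1/10 per minute.
Known contribution: 1/50 per minute.
So the second server's rate is 1/10 − 1/50 = 2/25, meaning 25/2 minutes alone.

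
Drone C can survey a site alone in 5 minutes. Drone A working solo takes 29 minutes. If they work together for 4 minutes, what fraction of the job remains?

9/145

Combined rate: 1/5 + 1/29 = (29 + 5)/145 = 34/145 per minute.
In 4 minutes they complete 4·34/145 = 136/145 of the job.
So 9/145 remains.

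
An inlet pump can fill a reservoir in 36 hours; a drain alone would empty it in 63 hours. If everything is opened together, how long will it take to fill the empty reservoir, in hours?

Net rate = 1/36 − 1/63 = (7 − 4)/252 = 3/252 = 1/84 per hour.
Filling time = 1 ÷ (1/84) = 84 hours.

84 hours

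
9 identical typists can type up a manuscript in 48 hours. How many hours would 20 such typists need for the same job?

Total work is 9·48 = 432 typist-hours.
With 20 typists: 432/20 = 108/5 hours.

108/5 hours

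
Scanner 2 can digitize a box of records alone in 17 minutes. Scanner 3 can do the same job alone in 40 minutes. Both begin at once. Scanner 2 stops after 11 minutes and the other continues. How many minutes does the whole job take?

240/17 minutes

In the first 11 minutes the combined rate is 57/680, so 627/680 of the job is done, leaving 53/680.
After Scanner 2 leaves the rate is 1/40 per minute; the remaining 53/680 takes 53/17 minutes.
Total = 11 + 53/17 = 240/17 minutes.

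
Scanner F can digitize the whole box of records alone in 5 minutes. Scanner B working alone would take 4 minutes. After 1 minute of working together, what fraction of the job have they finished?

9/20

Combined rate: 1/5 + 1/4 = (4 + 5)/20 = 9/20 per minute.
In 1 minute they complete 1·9/20 = 9/20 of the job.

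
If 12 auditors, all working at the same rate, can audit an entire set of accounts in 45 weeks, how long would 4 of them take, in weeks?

Total work is 12·45 = 540 auditor-weeks.
With 4 auditors: 540/4 = 135 weeks.

135 weeks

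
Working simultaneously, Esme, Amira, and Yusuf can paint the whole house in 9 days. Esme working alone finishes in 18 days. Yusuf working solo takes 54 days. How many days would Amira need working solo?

27 days

Combined rate is 1/9 per day.
Known contribution: 1/18 + 1/54 = (3 + 1)/54 = 4/54 = 2/27 per day.
So Amira's rate is 1/9 − 2/27 = 1/27, meaning 27 days alone.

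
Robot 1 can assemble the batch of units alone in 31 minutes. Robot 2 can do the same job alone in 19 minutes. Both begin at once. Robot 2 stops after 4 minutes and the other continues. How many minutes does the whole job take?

465/19 minutes

In the first 4 minutes the combined rate is 50/589, so 200/589 of the job is done, leaving 389/589.
After Robot 2 leaves the rate is 1/31 per minute; the remaining 389/589 takes 389/19 minutes.
Total = 4 + 389/19 = 465/19 minutes.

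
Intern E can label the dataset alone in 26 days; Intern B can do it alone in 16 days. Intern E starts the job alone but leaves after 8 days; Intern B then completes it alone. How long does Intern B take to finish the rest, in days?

144/13 days

In 8 days Intern E does 8/26 = 4/13 of the job, leaving 9/13.
Intern B works at 1/16 per day, so finishing takes 9/13 ÷ 1/16 = 144/13 days.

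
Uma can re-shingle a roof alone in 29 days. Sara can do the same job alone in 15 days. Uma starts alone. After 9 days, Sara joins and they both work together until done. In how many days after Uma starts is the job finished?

174/11 days

In the first 9 days Uma alone does 9/29 of the job, leaving 20/29.
Once everyone is working, combined rate: 1/29 + 1/15 = (15 + 29)/435 = 44/435 per day.
Remaining 20/29 at 44/435 per day takes 75/11 days.
Total from the start = 9 + 75/11 = 174/11 days.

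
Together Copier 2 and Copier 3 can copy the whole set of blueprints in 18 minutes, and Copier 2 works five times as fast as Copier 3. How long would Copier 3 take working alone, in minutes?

Let Copier 3's rate be r; then Copier 2's rate is 5r, so together (5 + 1)r = 6r = 1/18.
Thus r = 1/108 per minute.
Copier 3 alone: 108 minutes; Copier 2 alone: 108/5 minutes.

108 minutes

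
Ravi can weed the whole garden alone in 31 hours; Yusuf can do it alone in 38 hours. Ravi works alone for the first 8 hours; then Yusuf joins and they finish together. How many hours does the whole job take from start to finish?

In 8 hours Ravi does 8/31 of the job, leaving 23/31.
Ravi and Yusuf together work at 69/1178 per hour, so finishing takes 23/31 ÷ 69/1178 = 38/3 hours.
Total time = 8 + 38/3 = 62/3 hours.

62/3 hours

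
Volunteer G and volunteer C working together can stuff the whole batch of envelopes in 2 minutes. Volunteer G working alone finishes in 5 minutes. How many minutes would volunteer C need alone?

10/3 minutes

Combined rate is 1/2 per minute.
Known contribution: 1/5 per minute.
So volunteer C's rate is 1/2 − 1/5 = 3/10, meaning 10/3 minutes alone.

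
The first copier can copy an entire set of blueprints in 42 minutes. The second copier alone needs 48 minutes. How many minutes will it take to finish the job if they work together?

112/5 minutes

Combined rate: 1/42 + 1/48 = (8 + 7)/336 = 15/336 = 5/112 per minute.
Time = 1 ÷ (5/112) = 112/5 minutes.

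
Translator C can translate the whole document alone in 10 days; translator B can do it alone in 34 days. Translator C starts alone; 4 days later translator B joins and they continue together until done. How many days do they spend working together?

In 4 days translator C does 4/10 = 2/5 of the job, leaving 3/5.
Translator C and translator B together work at 11/85 per day, so finishing takes 3/5 ÷ 11/85 = 51/11 days.

51/11 days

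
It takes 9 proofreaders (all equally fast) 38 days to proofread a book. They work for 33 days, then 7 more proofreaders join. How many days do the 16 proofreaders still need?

One proofreader does 1/342 of the job per day.
After 33 days with 9 proofreaders, 33/38 is done (5/38 left).
With 16 proofreaders the rate is 16/342 = 8/171, so the rest takes 5/38 ÷ 8/171 = 45/16 days.

45/16 days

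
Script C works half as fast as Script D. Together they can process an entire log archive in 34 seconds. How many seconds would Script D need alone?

Let Script D's rate be r; then Script C's rate is (1/2)r, so together (1/2 + 1)r = (3/2)r = 1/34.
Thus r = 1/51 per second.
Script D alone: 51 seconds; Script C alone: 102 seconds.

51 seconds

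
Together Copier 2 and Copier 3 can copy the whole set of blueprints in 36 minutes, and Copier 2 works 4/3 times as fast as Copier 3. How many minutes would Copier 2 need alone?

63 minutes

Let Copier 3's rate be r; then Copier 2's rate is (4/3)r, so together (4/3 + 1)r = (7/3)r = 1/36.
Thus r = 1/84 per minute.
Copier 3 alone: 84 minutes; Copier 2 alone: 63 minutes.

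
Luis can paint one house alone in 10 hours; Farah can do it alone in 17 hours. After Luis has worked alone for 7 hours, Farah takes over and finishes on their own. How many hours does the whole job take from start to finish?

121/10 hours

In 7 hours Luis does 7/10 of the job, leaving 3/10.
Farah works at 1/17 per hour, so finishing takes 3/10 ÷ 1/17 = 51/10 hours.
Total time = 7 + 51/10 = 121/10 hours.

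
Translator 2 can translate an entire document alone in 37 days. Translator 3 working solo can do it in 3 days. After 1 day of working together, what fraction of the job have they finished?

40/111

Combined rate: 1/37 + 1/3 = (3 + 37)/111 = 40/111 per day.
In 1 day they complete 1·40/111 = 40/111 of the job.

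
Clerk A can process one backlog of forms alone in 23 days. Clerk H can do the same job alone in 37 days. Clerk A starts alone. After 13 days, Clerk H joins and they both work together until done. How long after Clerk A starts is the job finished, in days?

In the first 13 days Clerk A alone does 13/23 of the job, leaving 10/23.
Once everyone is working, combined rate: 1/23 + 1/37 = (37 + 23)/851 = 60/851 per day.
Remaining 10/23 at 60/851 per day takes 37/6 days.
Total from the start = 13 + 37/6 = 115/6 days.

115/6 days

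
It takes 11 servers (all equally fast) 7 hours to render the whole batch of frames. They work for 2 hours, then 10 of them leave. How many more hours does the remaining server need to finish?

One server does 1/77 of the job per hour.
After 2 hours with 11 servers, 2/7 is done (5/7 left).
With 1 server the rate is 1/77, so the rest takes 5/7 ÷ 1/77 = 55 hours.

55 hours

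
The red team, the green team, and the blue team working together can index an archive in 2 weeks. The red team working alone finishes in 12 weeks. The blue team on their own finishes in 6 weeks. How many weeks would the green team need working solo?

Combined rate is 1/2 per week.
Known contribution: 1/12 + 1/6 = (1 + 2)/12 = 3/12 = 1/4 per week.
So the green team's rate is 1/2 − 1/4 = 1/4, meaning 4 weeks alone.

4 weeks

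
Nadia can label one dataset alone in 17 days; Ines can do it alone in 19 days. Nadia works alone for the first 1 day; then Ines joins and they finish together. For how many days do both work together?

76/9 days

In 1 day Nadia does 1/17 of the job, leaving 16/17.
Nadia and Ines together work at 36/323 per day, so finishing takes 16/17 ÷ 36/323 = 76/9 days.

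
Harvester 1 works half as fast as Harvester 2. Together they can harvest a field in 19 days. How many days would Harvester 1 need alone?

57 days

Let Harvester 2's rate be r; then Harvester 1's rate is (1/2)r, so together (1/2 + 1)r = (3/2)r = 1/19.
Thus r = 2/57 per day.
Harvester 2 alone: 57/2 days; Harvester 1 alone: 57 days.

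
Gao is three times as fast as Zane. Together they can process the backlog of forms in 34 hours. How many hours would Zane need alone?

Let Zane's rate be r; then Gao's rate is 3r, so together (3 + 1)r = 4r = 1/34.
Thus r = 1/136 per hour.
Zane alone: 136 hours; Gao alone: 136/3 hours.

136 hours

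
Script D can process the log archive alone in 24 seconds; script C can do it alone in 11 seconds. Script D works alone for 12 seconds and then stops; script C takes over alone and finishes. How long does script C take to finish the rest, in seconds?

In 12 seconds script D does 12/24 = 1/2 of the job, leaving 1/2.
Script C works at 1/11 per second, so finishing takes 1/2 ÷ 1/11 = 11/2 seconds.

11/2 seconds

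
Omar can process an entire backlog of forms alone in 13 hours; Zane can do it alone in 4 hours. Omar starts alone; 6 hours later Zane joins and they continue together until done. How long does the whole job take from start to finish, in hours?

In 6 hours Omar does 6/13 of the job, leaving 7/13.
Omar and Zane together work at 17/52 per hour, so finishing takes 7/13 ÷ 17/52 = 28/17 hours.
Total time = 6 + 28/17 = 130/17 hours.

130/17 hours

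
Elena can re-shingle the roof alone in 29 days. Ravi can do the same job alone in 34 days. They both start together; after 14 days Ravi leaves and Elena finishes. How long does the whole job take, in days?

290/17 days

In the first 14 days the combined rate is 63/986, so 441/493 of the job is done, leaving 52/493.
After Ravi leaves the rate is 1/29 per day; the remaining 52/493 takes 52/17 days.
Total = 14 + 52/17 = 290/17 days.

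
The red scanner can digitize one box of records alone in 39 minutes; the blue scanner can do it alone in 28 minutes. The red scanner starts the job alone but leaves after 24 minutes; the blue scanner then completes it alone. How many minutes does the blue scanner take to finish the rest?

In 24 minutes the red scanner does 24/39 = 8/13 of the job, leaving 5/13.
The blue scanner works at 1/28 per minute, so finishing takes 5/13 ÷ 1/28 = 140/13 minutes.

140/13 minutes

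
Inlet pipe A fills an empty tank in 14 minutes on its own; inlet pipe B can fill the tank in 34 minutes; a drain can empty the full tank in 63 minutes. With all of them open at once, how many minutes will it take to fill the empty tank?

153/13 minutes

Net rate = 1/14 + 1/34 − 1/63 = (153 + 63 − 34)/2142 = 182/2142 = 13/153 per minute.
Filling time = 1 ÷ (13/153) = 153/13 minutes.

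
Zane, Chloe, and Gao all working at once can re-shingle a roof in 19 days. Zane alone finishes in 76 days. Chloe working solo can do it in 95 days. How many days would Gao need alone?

380/11 days

Combined rate is 1/19 per day.
Known contribution: 1/76 + 1/95 = (5 + 4)/380 = 9/380 per day.
So Gao's rate is 1/19 − 9/380 = 11/380, meaning 380/11 days alone.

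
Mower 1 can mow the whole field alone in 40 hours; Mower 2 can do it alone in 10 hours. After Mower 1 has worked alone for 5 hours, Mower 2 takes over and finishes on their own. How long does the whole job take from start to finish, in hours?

In 5 hours Mower 1 does 5/40 = 1/8 of the job, leaving 7/8.
Mower 2 works at 1/10 per hour, so finishing takes 7/8 ÷ 1/10 = 35/4 hours.
Total time = 5 + 35/4 = 55/4 hours.

55/4 hours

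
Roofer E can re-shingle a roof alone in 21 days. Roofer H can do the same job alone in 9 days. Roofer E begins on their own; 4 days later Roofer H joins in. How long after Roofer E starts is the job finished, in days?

In the first 4 days Roofer E alone does 4/21 of the job, leaving 17/21.
Once everyone is working, combined rate: 1/21 + 1/9 = (3 + 7)/63 = 10/63 per day.
Remaining 17/21 at 10/63 per day takes 51/10 days.
Total from the start = 4 + 51/10 = 91/10 days.

91/10 days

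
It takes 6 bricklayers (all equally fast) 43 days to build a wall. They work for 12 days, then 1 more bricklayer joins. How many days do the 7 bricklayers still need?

186/7 days

One bricklayer does 1/258 of the job per day.
After 12 days with 6 bricklayers, 12/43 is done (31/43 left).
With 7 bricklayers the rate is 7/258, so the rest takes 31/43 ÷ 7/258 = 186/7 days.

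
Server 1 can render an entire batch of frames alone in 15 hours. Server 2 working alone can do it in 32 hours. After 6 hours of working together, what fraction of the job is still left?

Combined rate: 1/15 + 1/32 = (32 + 15)/480 = 47/480 per hour.
In 6 hours they complete 6·47/480 = 47/80 of the job.
So 33/80 remains.

33/80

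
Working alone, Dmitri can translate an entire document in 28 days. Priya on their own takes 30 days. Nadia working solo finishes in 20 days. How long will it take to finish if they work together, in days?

42/5 days

Combined rate: 1/28 + 1/30 + 1/20 = (15 + 14 + 21)/420 = 50/420 = 5/42 per day.
Time = 1 ÷ (5/42) = 42/5 days.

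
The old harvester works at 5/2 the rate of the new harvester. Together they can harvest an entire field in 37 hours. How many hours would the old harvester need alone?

259/5 hours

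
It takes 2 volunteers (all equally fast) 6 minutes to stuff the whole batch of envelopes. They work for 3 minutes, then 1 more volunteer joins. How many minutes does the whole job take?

5 minutes

One volunteer does 1/12 of the job per minute.
After 3 minutes with 2 volunteers, 1/2 is done (1/2 left).
With 3 volunteers the rate is 3/12 = 1/4, so the rest takes 1/2 ÷ 1/4 = 2 minutes.
Total = 3 + 2 = 5 minutes.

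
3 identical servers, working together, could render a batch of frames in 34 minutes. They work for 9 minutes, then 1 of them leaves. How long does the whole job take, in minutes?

93/2 minutes

One server does 1/102 of the job per minute.
After 9 minutes with 3 servers, 9/34 is done (25/34 left).
With 2 servers the rate is 2/102 = 1/51, so the rest takes 25/34 ÷ 1/51 = 75/2 minutes.
Total = 9 + 75/2 = 93/2 minutes.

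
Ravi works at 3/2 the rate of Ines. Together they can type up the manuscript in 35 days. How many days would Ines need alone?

175/2 days

Let Ines's rate be r; then Ravi's rate is (3/2)r, so together (3/2 + 1)r = (5/2)r = 1/35.
Thus r = 2/175 per day.
Ines alone: 175/2 days; Ravi alone: 175/3 days.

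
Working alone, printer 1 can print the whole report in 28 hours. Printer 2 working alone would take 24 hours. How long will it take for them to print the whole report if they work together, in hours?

168/13 hours

Combined rate: 1/28 + 1/24 = (6 + 7)/168 = 13/168 per hour.
Time = 1 ÷ (13/168) = 168/13 hours.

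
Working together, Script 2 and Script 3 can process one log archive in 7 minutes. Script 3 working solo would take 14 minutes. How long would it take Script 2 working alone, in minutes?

14 minutes

Combined rate is 1/7 per minute.
Known contribution: 1/14 per minute.
So Script 2's rate is 1/7 − 1/14 = 1/14, meaning 14 minutes alone.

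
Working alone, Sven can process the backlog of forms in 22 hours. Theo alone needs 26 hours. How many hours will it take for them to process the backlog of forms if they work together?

143/12 hours

Combined rate: 1/22 + 1/26 = (13 + 11)/286 = 24/286 = 12/143 per hour.
Time = 1 ÷ (12/143) = 143/12 hours.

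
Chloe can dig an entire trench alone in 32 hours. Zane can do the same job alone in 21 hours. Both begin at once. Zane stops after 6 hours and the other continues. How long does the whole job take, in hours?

160/7 hours

In the first 6 hours the combined rate is 53/672, so 53/112 of the job is done, leaving 59/112.
After Zane leaves the rate is 1/32 per hour; the remaining 59/112 takes 118/7 hours.
Total = 6 + 118/7 = 160/7 hours.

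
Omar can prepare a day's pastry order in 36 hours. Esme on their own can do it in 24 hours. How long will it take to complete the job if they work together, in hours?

72/5 hours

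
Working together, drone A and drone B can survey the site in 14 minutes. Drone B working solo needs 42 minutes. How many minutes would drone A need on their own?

Combined rate is 1/14 per minute.
Known contribution: 1/42 per minute.
So drone A's rate is 1/14 − 1/42 = 1/21, meaning 21 minutes alone.

21 minutes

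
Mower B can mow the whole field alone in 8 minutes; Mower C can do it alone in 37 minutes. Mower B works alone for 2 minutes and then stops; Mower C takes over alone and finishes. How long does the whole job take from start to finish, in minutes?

In 2 minutes Mower B does 2/8 = 1/4 of the job, leaving 3/4.
Mower C works at 1/37 per minute, so finishing takes 3/4 ÷ 1/37 = 111/4 minutes.
Total time = 2 + 111/4 = 119/4 minutes.

119/4 minutes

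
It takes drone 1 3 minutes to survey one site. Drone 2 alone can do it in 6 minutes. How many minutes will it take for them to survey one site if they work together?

Combined rate: 1/3 + 1/6 = (2 + 1)/6 = 3/6 = 1/2 per minute.
Time = 1 ÷ (1/2) = 2 minutes.

2 minutes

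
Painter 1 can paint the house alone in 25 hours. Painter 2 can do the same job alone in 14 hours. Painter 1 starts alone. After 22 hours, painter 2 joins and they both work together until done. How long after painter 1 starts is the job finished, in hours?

In the first 22 hours painter 1 alone does 22/25 of the job, leaving 3/25.
Once everyone is working, combined rate: 1/25 + 1/14 = (14 + 25)/350 = 39/350 per hour.
Remaining 3/25 at 39/350 per hour takes 14/13 hours.
Total from the start = 22 + 14/13 = 300/13 hours.

300/13 hours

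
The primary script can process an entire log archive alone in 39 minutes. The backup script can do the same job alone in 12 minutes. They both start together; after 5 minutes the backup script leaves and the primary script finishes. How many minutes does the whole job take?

In the first 5 minutes the combined rate is 17/156, so 85/156 of the job is done, leaving 71/156.
After the backup script leaves the rate is 1/39 per minute; the remaining 71/156 takes 71/4 minutes.
Total = 5 + 71/4 = 91/4 minutes.

91/4 minutes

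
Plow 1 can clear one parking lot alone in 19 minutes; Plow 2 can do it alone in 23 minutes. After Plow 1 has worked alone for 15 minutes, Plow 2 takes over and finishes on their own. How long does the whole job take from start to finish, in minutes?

In 15 minutes Plow 1 does 15/19 of the job, leaving 4/19.
Plow 2 works at 1/23 per minute, so finishing takes 4/19 ÷ 1/23 = 92/19 minutes.
Total time = 15 + 92/19 = 377/19 minutes.

377/19 minutes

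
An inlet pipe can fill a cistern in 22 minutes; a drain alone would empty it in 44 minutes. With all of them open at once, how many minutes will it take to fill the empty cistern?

44 minutes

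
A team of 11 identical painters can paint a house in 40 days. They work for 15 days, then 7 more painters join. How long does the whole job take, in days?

One painter does 1/440 of the job per day.
After 15 days with 11 painters, 3/8 is done (5/8 left).
With 18 painters the rate is 18/440 = 9/220, so the rest takes 5/8 ÷ 9/220 = 275/18 days.
Total = 15 + 275/18 = 545/18 days.

545/18 days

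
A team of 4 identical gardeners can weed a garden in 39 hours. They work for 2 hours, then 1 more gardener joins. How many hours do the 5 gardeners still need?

148/5 hours

One gardener does 1/156 of the job per hour.
After 2 hours with 4 gardeners, 2/39 is done (37/39 left).
With 5 gardeners the rate is 5/156, so the rest takes 37/39 ÷ 5/156 = 148/5 hours.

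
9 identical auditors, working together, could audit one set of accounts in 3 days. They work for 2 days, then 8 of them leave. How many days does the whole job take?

One auditor does 1/27 of the job per day.
After 2 days with 9 auditors, 2/3 is done (1/3 left).
With 1 auditor the rate is 1/27, so the rest takes 1/3 ÷ 1/27 = 9 days.
Total = 2 + 9 = 11 days.

11 days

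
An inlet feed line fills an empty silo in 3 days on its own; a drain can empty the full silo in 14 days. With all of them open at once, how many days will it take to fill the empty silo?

42/11 days

Net rate = 1/3 − 1/14 = (14 − 3)/42 = 11/42 per day.
Filling time = 1 ÷ (11/42) = 42/11 days.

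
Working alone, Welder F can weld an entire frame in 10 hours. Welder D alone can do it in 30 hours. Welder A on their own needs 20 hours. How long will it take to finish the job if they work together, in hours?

60/11 hours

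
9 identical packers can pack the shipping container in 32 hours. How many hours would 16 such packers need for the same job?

18 hours

Total work is 9·32 = 288 packer-hours.
With 16 packers: 288/16 = 18 hours.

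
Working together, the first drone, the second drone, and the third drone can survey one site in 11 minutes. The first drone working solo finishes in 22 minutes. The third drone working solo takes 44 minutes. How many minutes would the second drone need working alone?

Combined rate is 1/11 per minute.
Known contribution: 1/22 + 1/44 = (2 + 1)/44 = 3/44 per minute.
So the second drone's rate is 1/11 − 3/44 = 1/44, meaning 44 minutes alone.

44 minutes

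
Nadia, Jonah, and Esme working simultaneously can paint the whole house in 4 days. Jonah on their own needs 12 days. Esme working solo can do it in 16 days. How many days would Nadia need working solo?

Combined rate is 1/4 per day.
Known contribution: 1/12 + 1/16 = (4 + 3)/48 = 7/48 per day.
So Nadia's rate is 1/4 − 7/48 = 5/48, meaning 48/5 days alone.

48/5 days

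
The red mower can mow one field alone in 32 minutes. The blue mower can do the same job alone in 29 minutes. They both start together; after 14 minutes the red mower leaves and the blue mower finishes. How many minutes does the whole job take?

261/16 minutes

In the first 14 minutes the combined rate is 61/928, so 427/464 of the job is done, leaving 37/464.
After the red mower leaves the rate is 1/29 per minute; the remaining 37/464 takes 37/16 minutes.
Total = 14 + 37/16 = 261/16 minutes.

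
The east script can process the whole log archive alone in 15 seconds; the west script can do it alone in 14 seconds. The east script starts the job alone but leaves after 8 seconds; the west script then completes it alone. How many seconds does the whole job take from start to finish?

218/15 seconds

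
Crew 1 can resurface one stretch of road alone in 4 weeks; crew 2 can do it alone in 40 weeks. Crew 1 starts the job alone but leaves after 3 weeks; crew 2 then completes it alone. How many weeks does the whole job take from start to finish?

13 weeks

In 3 weeks crew 1 does 3/4 of the job, leaving 1/4.
Crew 2 works at 1/40 per week, so finishing takes 1/4 ÷ 1/40 = 10 weeks.
Total time = 3 + 10 = 13 weeks.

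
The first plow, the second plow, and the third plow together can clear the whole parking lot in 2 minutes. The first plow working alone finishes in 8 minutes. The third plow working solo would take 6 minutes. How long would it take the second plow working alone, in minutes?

Combined rate is 1/2 per minute.
Known contribution: 1/8 + 1/6 = (3 + 4)/24 = 7/24 per minute.
So the second plow's rate is 1/2 − 7/24 = 5/24, meaning 24/5 minutes alone.

24/5 minutes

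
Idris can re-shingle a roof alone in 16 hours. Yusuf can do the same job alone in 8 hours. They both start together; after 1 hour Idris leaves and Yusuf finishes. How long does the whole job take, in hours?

In the first 1 hour the combined rate is 3/16, so 3/16 of the job is done, leaving 13/16.
After Idris leaves the rate is 1/8 per hour; the remaining 13/16 takes 13/2 hours.
Total = 1 + 13/2 = 15/2 hours.

15/2 hours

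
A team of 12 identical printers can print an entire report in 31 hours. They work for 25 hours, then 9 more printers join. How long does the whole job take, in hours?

199/7 hours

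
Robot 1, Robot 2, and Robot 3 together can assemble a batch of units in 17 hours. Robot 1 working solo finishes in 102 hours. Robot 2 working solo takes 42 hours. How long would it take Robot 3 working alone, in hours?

119/3 hours

Combined rate is 1/17 per hour.
Known contribution: 1/102 + 1/42 = (7 + 17)/714 = 24/714 = 4/119 per hour.
So Robot 3's rate is 1/17 − 4/119 = 3/119, meaning 119/3 hours alone.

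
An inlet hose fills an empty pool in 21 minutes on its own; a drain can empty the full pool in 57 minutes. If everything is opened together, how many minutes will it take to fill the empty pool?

133/4 minutes

Net rate = 1/21 − 1/57 = (19 − 7)/399 = 12/399 = 4/133 per minute.
Filling time = 1 ÷ (4/133) = 133/4 minutes.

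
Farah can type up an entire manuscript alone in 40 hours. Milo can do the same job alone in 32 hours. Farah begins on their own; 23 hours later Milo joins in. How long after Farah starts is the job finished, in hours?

275/9 hours

In the first 23 hours Farah alone does 23/40 of the job, leaving 17/40.
Once everyone is working, combined rate: 1/40 + 1/32 = (4 + 5)/160 = 9/160 per hour.
Remaining 17/40 at 9/160 per hour takes 68/9 hours.
Total from the start = 23 + 68/9 = 275/9 hours.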